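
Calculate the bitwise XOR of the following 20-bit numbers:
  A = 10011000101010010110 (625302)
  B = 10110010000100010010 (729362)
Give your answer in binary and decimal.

Apply ^ to each column (1 where bits differ):
  10011000101010010110
^ 10110010000100010010
----------------------
  00101010101110000100

Answer: 00101010101110000100 (174980)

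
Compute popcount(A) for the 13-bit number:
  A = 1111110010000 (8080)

1111110010000
1-bits at positions (from bit 0 = LSB): 4, 7, 8, 9, 10, 11, 12
Count = 7

Answer: 7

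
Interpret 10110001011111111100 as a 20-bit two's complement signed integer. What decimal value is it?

MSB is 1, so the value is negative. Find the magnitude:
1. Invert bits:  01001110100000000011
2. Add 1:        01001110100000000100  = 321540
3. Apply sign:   -321540

Answer: -321540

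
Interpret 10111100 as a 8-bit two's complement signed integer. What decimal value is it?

MSB is 1, so the value is negative. Find the magnitude:
1. Invert bits:  01000011
2. Add 1:        01000100  = 68
3. Apply sign:   -68

Answer: -68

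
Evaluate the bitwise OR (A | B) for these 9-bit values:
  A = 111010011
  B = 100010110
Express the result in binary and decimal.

Apply | to each column (1 where either bit is 1):
  111010011
| 100010110
-----------
  111010111

Answer: 111010111 (471)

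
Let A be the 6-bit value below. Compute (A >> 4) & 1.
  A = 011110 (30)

Bit 4 is the 5th from the right.
  011110
   ^
That bit is 1.

Answer: 1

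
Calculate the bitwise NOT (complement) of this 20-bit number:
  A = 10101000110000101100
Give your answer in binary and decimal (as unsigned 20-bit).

Flip each bit (0->1, 1->0):
  10101000110000101100
  01010111001111010011

Answer: 01010111001111010011 (357331)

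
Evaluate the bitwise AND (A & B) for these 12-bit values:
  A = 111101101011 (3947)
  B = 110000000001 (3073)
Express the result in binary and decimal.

Apply & to each column (1 only where both bits are 1):
  111101101011
& 110000000001
--------------
  110000000001

Answer: 110000000001 (3073)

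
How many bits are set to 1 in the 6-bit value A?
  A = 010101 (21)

010101
1-bits at positions (from bit 0 = LSB): 0, 2, 4
Count = 3

Answer: 3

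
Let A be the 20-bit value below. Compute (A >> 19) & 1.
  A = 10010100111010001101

Bit 19 is the 20th from the right.
  10010100111010001101
  ^
That bit is 1.

Answer: 1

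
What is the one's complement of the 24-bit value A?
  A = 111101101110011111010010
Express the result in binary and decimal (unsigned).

Flip each bit (0->1, 1->0):
  111101101110011111010010
  000010010001100000101101

Answer: 000010010001100000101101 (596013)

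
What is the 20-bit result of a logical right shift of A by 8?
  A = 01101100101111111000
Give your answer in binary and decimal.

Logical shift right by 8: drop the bottom 8 bit(s), prepend 8 zero(s) on the left.
  01101100101111111000  ->  keep [011011001011], discard [11111000], prepend 00000000
= 00000000011011001011

Answer: 00000000011011001011 (1739)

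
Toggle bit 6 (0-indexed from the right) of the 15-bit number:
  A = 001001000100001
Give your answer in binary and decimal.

Mask = 1 << 6 = 000000001000000
Bit 6 of A is 0; XOR with the mask flips it to 1.
  001001000100001
^ 000000001000000
-----------------
  001001001100001

Answer: 001001001100001 (4705)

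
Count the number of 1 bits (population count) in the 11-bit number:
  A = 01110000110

01110000110
1-bits at positions (from bit 0 = LSB): 1, 2, 7, 8, 9
Count = 5

Answer: 5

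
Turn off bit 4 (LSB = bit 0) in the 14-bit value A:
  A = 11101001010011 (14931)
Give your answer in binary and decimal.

Mask = ~(1 << 4) = 11111111101111
Bit 4 of A is 1, so AND-ing with the mask clears it to 0.
  11101001010011
& 11111111101111
----------------
  11101001000011

Answer: 11101001000011 (14915)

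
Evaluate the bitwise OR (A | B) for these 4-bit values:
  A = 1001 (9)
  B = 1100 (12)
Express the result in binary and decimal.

Apply | to each column (1 where either bit is 1):
  1001
| 1100
------
  1101

Answer: 1101 (13)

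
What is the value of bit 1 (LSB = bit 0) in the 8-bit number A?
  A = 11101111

Bit 1 is the 2nd from the right.
  11101111
        ^
That bit is 1.

Answer: 1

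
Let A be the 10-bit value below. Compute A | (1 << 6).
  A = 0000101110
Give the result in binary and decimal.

Mask = 1 << 6 = 0001000000
Bit 6 of A is 0, so OR-ing with the mask flips it to 1.
  0000101110
| 0001000000
------------
  0001101110

Answer: 0001101110 (110)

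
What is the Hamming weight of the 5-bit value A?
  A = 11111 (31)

11111
1-bits at positions (from bit 0 = LSB): 0, 1, 2, 3, 4
Count = 5

Answer: 5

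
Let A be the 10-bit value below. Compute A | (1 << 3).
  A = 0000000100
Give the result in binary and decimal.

Mask = 1 << 3 = 0000001000
Bit 3 of A is 0, so OR-ing with the mask flips it to 1.
  0000000100
| 0000001000
------------
  0000001100

Answer: 0000001100 (12)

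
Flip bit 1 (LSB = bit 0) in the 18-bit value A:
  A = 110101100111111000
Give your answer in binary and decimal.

Mask = 1 << 1 = 000000000000000010
Bit 1 of A is 0; XOR with the mask flips it to 1.
  110101100111111000
^ 000000000000000010
--------------------
  110101100111111010

Answer: 110101100111111010 (219642)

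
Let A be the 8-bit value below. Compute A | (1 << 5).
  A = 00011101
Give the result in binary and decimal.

Mask = 1 << 5 = 00100000
Bit 5 of A is 0, so OR-ing with the mask flips it to 1.
  00011101
| 00100000
----------
  00111101

Answer: 00111101 (61)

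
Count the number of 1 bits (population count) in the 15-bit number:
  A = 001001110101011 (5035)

001001110101011
1-bits at positions (from bit 0 = LSB): 0, 1, 3, 5, 7, 8, 9, 12
Count = 8

Answer: 8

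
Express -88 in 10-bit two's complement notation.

1. Binary of +88:  0001011000
2. Invert bits:     1110100111
3. Add 1:           1110101000

Answer: 1110101000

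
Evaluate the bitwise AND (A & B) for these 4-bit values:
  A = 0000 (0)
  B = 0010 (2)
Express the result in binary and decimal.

Apply & to each column (1 only where both bits are 1):
  0000
& 0010
------
  0000

Answer: 0000 (0)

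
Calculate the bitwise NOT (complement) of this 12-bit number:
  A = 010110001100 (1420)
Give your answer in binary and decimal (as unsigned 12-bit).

Flip each bit (0->1, 1->0):
  010110001100
  101001110011

Answer: 101001110011 (2675)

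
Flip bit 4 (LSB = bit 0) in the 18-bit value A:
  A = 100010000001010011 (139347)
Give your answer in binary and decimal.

Mask = 1 << 4 = 000000000000010000
Bit 4 of A is 1; XOR with the mask flips it to 0.
  100010000001010011
^ 000000000000010000
--------------------
  100010000001000011

Answer: 100010000001000011 (139331)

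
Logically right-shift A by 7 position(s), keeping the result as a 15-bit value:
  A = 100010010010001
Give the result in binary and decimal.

Logical shift right by 7: drop the bottom 7 bit(s), prepend 7 zero(s) on the left.
  100010010010001  ->  keep [10001001], discard [0010001], prepend 0000000
= 000000010001001

Answer: 000000010001001 (137)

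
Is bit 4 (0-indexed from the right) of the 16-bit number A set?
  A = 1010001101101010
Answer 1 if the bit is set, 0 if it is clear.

Bit 4 is the 5th from the right.
  1010001101101010
             ^
That bit is 0.

Answer: 0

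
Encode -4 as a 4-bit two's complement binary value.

1. Binary of +4:  0100
2. Invert bits:     1011
3. Add 1:           1100

Answer: 1100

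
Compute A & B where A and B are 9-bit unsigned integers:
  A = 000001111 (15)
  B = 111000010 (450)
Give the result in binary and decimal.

Apply & to each column (1 only where both bits are 1):
  000001111
& 111000010
-----------
  000000010

Answer: 000000010 (2)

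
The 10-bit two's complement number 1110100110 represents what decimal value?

MSB is 1, so the value is negative. Find the magnitude:
1. Invert bits:  0001011001
2. Add 1:        0001011010  = 90
3. Apply sign:   -90

Answer: -90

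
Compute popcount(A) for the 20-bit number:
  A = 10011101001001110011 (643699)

10011101001001110011
1-bits at positions (from bit 0 = LSB): 0, 1, 4, 5, 6, 9, 12, 14, 15, 16, 19
Count = 11

Answer: 11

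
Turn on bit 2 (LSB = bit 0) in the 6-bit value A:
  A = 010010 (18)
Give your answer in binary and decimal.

Mask = 1 << 2 = 000100
Bit 2 of A is 0, so OR-ing with the mask flips it to 1.
  010010
| 000100
--------
  010110

Answer: 010110 (22)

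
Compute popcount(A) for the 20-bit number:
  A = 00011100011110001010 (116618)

00011100011110001010
1-bits at positions (from bit 0 = LSB): 1, 3, 7, 8, 9, 10, 14, 15, 16
Count = 9

Answer: 9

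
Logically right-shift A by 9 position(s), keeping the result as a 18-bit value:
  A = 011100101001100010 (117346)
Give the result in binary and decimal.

Logical shift right by 9: drop the bottom 9 bit(s), prepend 9 zero(s) on the left.
  011100101001100010  ->  keep [011100101], discard [001100010], prepend 000000000
= 000000000011100101

Answer: 000000000011100101 (229)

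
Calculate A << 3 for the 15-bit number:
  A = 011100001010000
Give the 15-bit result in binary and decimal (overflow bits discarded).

Shift left by 3: drop the top 3 bit(s), append 3 zero(s) on the right.
  011100001010000  ->  discard [011], keep [100001010000], append 000
= 100001010000000

Answer: 100001010000000 (17024)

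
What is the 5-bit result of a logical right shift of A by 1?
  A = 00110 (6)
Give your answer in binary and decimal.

Logical shift right by 1: drop the bottom 1 bit(s), prepend 1 zero(s) on the left.
  00110  ->  keep [0011], discard [0], prepend 0
= 00011

Answer: 00011 (3)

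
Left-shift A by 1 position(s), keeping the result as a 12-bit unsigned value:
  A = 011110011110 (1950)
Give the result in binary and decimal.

Shift left by 1: drop the top 1 bit(s), append 1 zero(s) on the right.
  011110011110  ->  discard [0], keep [11110011110], append 0
= 111100111100

Answer: 111100111100 (3900)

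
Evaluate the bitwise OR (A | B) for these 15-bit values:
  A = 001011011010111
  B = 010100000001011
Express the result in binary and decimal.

Apply | to each column (1 where either bit is 1):
  001011011010111
| 010100000001011
-----------------
  011111011011111

Answer: 011111011011111 (16095)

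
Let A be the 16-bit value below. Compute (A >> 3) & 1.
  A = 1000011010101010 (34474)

Bit 3 is the 4th from the right.
  1000011010101010
              ^
That bit is 1.

Answer: 1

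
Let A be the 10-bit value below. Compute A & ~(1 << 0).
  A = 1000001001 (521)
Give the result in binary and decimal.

Mask = ~(1 << 0) = 1111111110
Bit 0 of A is 1, so AND-ing with the mask clears it to 0.
  1000001001
& 1111111110
------------
  1000001000

Answer: 1000001000 (520)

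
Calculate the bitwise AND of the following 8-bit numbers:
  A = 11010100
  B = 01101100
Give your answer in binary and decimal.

Apply & to each column (1 only where both bits are 1):
  11010100
& 01101100
----------
  01000100

Answer: 01000100 (68)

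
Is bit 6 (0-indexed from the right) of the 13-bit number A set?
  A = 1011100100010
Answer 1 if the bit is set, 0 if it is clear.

Bit 6 is the 7th from the right.
  1011100100010
        ^
That bit is 0.

Answer: 0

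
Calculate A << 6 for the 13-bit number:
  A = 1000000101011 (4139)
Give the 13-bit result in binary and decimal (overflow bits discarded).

Shift left by 6: drop the top 6 bit(s), append 6 zero(s) on the right.
  1000000101011  ->  discard [100000], keep [0101011], append 000000
= 0101011000000

Answer: 0101011000000 (2752)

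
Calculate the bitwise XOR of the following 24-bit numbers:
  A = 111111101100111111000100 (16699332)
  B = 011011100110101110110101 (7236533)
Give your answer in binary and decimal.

Apply ^ to each column (1 where bits differ):
  111111101100111111000100
^ 011011100110101110110101
--------------------------
  100100001010010001110001

Answer: 100100001010010001110001 (9479281)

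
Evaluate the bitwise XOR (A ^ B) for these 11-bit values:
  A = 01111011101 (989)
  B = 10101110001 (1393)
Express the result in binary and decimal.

Apply ^ to each column (1 where bits differ):
  01111011101
^ 10101110001
-------------
  11010101100

Answer: 11010101100 (1708)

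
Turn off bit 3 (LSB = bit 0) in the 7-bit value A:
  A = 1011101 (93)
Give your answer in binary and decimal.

Mask = ~(1 << 3) = 1110111
Bit 3 of A is 1, so AND-ing with the mask clears it to 0.
  1011101
& 1110111
---------
  1010101

Answer: 1010101 (85)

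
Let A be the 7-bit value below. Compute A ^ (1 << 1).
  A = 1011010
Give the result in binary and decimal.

Mask = 1 << 1 = 0000010
Bit 1 of A is 1; XOR with the mask flips it to 0.
  1011010
^ 0000010
---------
  1011000

Answer: 1011000 (88)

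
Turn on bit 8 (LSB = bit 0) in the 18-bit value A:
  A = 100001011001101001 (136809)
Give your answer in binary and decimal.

Mask = 1 << 8 = 000000000100000000
Bit 8 of A is 0, so OR-ing with the mask flips it to 1.
  100001011001101001
| 000000000100000000
--------------------
  100001011101101001

Answer: 100001011101101001 (137065)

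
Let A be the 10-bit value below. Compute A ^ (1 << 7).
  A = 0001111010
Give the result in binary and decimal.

Mask = 1 << 7 = 0010000000
Bit 7 of A is 0; XOR with the mask flips it to 1.
  0001111010
^ 0010000000
------------
  0011111010

Answer: 0011111010 (250)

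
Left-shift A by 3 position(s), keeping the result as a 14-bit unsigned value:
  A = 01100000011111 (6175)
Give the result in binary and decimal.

Shift left by 3: drop the top 3 bit(s), append 3 zero(s) on the right.
  01100000011111  ->  discard [011], keep [00000011111], append 000
= 00000011111000

Answer: 00000011111000 (248)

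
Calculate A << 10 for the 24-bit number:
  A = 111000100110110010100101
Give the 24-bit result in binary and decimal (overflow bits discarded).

Shift left by 10: drop the top 10 bit(s), append 10 zero(s) on the right.
  111000100110110010100101  ->  discard [1110001001], keep [10110010100101], append 0000000000
= 101100101001010000000000

Answer: 101100101001010000000000 (11703296)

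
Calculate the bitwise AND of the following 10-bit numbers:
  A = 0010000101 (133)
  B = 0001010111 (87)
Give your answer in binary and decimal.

Apply & to each column (1 only where both bits are 1):
  0010000101
& 0001010111
------------
  0000000101

Answer: 0000000101 (5)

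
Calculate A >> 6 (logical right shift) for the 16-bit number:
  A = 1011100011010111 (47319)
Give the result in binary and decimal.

Logical shift right by 6: drop the bottom 6 bit(s), prepend 6 zero(s) on the left.
  1011100011010111  ->  keep [1011100011], discard [010111], prepend 000000
= 0000001011100011

Answer: 0000001011100011 (739)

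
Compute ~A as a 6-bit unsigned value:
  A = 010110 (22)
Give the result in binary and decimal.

Flip each bit (0->1, 1->0):
  010110
  101001

Answer: 101001 (41)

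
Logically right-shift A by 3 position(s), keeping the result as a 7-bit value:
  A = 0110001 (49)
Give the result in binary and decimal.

Logical shift right by 3: drop the bottom 3 bit(s), prepend 3 zero(s) on the left.
  0110001  ->  keep [0110], discard [001], prepend 000
= 0000110

Answer: 0000110 (6)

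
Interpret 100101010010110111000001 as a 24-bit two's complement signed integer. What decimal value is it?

MSB is 1, so the value is negative. Find the magnitude:
1. Invert bits:  011010101101001000111110
2. Add 1:        011010101101001000111111  = 7000639
3. Apply sign:   -7000639

Answer: -7000639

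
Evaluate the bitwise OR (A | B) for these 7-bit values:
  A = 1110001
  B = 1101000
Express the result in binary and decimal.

Apply | to each column (1 where either bit is 1):
  1110001
| 1101000
---------
  1111001

Answer: 1111001 (121)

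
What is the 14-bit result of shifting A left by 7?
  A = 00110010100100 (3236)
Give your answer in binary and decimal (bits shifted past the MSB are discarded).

Shift left by 7: drop the top 7 bit(s), append 7 zero(s) on the right.
  00110010100100  ->  discard [0011001], keep [0100100], append 0000000
= 01001000000000

Answer: 01001000000000 (4608)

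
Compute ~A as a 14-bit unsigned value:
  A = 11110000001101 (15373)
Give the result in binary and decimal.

Flip each bit (0->1, 1->0):
  11110000001101
  00001111110010

Answer: 00001111110010 (1010)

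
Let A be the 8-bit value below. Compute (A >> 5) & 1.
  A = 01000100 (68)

Bit 5 is the 6th from the right.
  01000100
    ^
That bit is 0.

Answer: 0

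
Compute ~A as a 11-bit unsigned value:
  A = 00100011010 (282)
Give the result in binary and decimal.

Flip each bit (0->1, 1->0):
  00100011010
  11011100101

Answer: 11011100101 (1765)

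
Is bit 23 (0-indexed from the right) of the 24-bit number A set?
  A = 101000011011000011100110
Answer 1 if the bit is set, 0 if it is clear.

Bit 23 is the 24th from the right.
  101000011011000011100110
  ^
That bit is 1.

Answer: 1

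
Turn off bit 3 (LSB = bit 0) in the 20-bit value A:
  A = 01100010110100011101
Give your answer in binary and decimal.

Mask = ~(1 << 3) = 11111111111111110111
Bit 3 of A is 1, so AND-ing with the mask clears it to 0.
  01100010110100011101
& 11111111111111110111
----------------------
  01100010110100010101

Answer: 01100010110100010101 (404757)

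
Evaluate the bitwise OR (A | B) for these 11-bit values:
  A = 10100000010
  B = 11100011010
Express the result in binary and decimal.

Apply | to each column (1 where either bit is 1):
  10100000010
| 11100011010
-------------
  11100011010

Answer: 11100011010 (1818)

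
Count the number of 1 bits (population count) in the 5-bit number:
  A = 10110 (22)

10110
1-bits at positions (from bit 0 = LSB): 1, 2, 4
Count = 3

Answer: 3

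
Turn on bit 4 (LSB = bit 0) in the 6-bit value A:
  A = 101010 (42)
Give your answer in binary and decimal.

Mask = 1 << 4 = 010000
Bit 4 of A is 0, so OR-ing with the mask flips it to 1.
  101010
| 010000
--------
  111010

Answer: 111010 (58)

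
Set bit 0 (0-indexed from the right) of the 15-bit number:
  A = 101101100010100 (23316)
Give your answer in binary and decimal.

Mask = 1 << 0 = 000000000000001
Bit 0 of A is 0, so OR-ing with the mask flips it to 1.
  101101100010100
| 000000000000001
-----------------
  101101100010101

Answer: 101101100010101 (23317)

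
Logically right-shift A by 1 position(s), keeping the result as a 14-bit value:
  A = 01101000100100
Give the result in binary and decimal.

Logical shift right by 1: drop the bottom 1 bit(s), prepend 1 zero(s) on the left.
  01101000100100  ->  keep [0110100010010], discard [0], prepend 0
= 00110100010010

Answer: 00110100010010 (3346)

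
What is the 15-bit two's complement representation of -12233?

1. Binary of +12233:  010111111001001
2. Invert bits:     101000000110110
3. Add 1:           101000000110111

Answer: 101000000110111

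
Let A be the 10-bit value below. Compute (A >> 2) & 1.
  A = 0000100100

Bit 2 is the 3rd from the right.
  0000100100
         ^
That bit is 1.

Answer: 1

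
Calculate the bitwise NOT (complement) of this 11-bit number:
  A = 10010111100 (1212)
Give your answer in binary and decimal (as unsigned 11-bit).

Flip each bit (0->1, 1->0):
  10010111100
  01101000011

Answer: 01101000011 (835)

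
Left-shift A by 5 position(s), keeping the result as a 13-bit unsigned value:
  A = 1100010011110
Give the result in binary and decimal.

Shift left by 5: drop the top 5 bit(s), append 5 zero(s) on the right.
  1100010011110  ->  discard [11000], keep [10011110], append 00000
= 1001111000000

Answer: 1001111000000 (5056)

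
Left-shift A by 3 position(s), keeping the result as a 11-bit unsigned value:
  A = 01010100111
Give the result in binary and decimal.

Shift left by 3: drop the top 3 bit(s), append 3 zero(s) on the right.
  01010100111  ->  discard [010], keep [10100111], append 000
= 10100111000

Answer: 10100111000 (1336)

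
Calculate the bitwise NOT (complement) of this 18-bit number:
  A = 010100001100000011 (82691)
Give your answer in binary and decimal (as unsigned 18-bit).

Flip each bit (0->1, 1->0):
  010100001100000011
  101011110011111100

Answer: 101011110011111100 (179452)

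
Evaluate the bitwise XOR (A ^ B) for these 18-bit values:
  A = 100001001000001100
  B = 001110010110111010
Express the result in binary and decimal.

Apply ^ to each column (1 where bits differ):
  100001001000001100
^ 001110010110111010
--------------------
  101111011110110110

Answer: 101111011110110110 (194486)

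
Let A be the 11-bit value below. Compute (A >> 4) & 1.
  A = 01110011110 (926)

Bit 4 is the 5th from the right.
  01110011110
        ^
That bit is 1.

Answer: 1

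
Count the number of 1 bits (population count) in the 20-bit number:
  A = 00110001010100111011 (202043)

00110001010100111011
1-bits at positions (from bit 0 = LSB): 0, 1, 3, 4, 5, 8, 10, 12, 16, 17
Count = 10

Answer: 10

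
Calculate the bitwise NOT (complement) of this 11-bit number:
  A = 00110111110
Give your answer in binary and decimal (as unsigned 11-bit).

Flip each bit (0->1, 1->0):
  00110111110
  11001000001

Answer: 11001000001 (1601)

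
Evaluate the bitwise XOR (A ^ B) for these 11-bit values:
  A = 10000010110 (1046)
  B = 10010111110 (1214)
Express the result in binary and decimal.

Apply ^ to each column (1 where bits differ):
  10000010110
^ 10010111110
-------------
  00010101000

Answer: 00010101000 (168)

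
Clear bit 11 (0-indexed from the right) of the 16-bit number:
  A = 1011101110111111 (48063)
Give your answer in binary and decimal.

Mask = ~(1 << 11) = 1111011111111111
Bit 11 of A is 1, so AND-ing with the mask clears it to 0.
  1011101110111111
& 1111011111111111
------------------
  1011001110111111

Answer: 1011001110111111 (46015)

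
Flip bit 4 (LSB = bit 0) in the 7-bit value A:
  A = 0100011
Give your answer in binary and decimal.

Mask = 1 << 4 = 0010000
Bit 4 of A is 0; XOR with the mask flips it to 1.
  0100011
^ 0010000
---------
  0110011

Answer: 0110011 (51)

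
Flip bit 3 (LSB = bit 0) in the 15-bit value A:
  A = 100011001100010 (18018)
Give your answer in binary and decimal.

Mask = 1 << 3 = 000000000001000
Bit 3 of A is 0; XOR with the mask flips it to 1.
  100011001100010
^ 000000000001000
-----------------
  100011001101010

Answer: 100011001101010 (18026)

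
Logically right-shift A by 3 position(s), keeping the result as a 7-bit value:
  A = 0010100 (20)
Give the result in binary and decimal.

Logical shift right by 3: drop the bottom 3 bit(s), prepend 3 zero(s) on the left.
  0010100  ->  keep [0010], discard [100], prepend 000
= 0000010

Answer: 0000010 (2)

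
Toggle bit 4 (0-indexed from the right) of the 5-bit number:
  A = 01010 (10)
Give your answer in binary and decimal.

Mask = 1 << 4 = 10000
Bit 4 of A is 0; XOR with the mask flips it to 1.
  01010
^ 10000
-------
  11010

Answer: 11010 (26)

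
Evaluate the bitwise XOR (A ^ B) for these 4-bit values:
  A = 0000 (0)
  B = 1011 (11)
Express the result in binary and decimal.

Apply ^ to each column (1 where bits differ):
  0000
^ 1011
------
  1011

Answer: 1011 (11)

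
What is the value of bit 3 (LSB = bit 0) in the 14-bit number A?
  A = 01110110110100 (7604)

Bit 3 is the 4th from the right.
  01110110110100
            ^
That bit is 0.

Answer: 0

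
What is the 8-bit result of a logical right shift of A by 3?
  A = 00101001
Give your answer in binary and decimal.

Logical shift right by 3: drop the bottom 3 bit(s), prepend 3 zero(s) on the left.
  00101001  ->  keep [00101], discard [001], prepend 000
= 00000101

Answer: 00000101 (5)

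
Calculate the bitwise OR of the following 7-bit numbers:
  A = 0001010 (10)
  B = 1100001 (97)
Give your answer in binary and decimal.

Apply | to each column (1 where either bit is 1):
  0001010
| 1100001
---------
  1101011

Answer: 1101011 (107)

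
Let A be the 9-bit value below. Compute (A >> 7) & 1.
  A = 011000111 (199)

Bit 7 is the 8th from the right.
  011000111
   ^
That bit is 1.

Answer: 1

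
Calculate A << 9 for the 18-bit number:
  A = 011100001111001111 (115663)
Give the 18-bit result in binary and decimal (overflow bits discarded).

Shift left by 9: drop the top 9 bit(s), append 9 zero(s) on the right.
  011100001111001111  ->  discard [011100001], keep [111001111], append 000000000
= 111001111000000000

Answer: 111001111000000000 (237056)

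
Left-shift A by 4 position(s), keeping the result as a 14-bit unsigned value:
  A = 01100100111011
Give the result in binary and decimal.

Shift left by 4: drop the top 4 bit(s), append 4 zero(s) on the right.
  01100100111011  ->  discard [0110], keep [0100111011], append 0000
= 01001110110000

Answer: 01001110110000 (5040)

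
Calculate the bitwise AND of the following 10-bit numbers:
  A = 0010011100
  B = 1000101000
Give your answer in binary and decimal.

Apply & to each column (1 only where both bits are 1):
  0010011100
& 1000101000
------------
  0000001000

Answer: 0000001000 (8)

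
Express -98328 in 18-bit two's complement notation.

1. Binary of +98328:  011000000000011000
2. Invert bits:     100111111111100111
3. Add 1:           100111111111101000

Answer: 100111111111101000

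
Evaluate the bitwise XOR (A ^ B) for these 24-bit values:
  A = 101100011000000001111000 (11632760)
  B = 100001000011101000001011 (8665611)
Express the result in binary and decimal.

Apply ^ to each column (1 where bits differ):
  101100011000000001111000
^ 100001000011101000001011
--------------------------
  001101011011101001110011

Answer: 001101011011101001110011 (3521139)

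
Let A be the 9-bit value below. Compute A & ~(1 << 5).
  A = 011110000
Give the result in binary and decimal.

Mask = ~(1 << 5) = 111011111
Bit 5 of A is 1, so AND-ing with the mask clears it to 0.
  011110000
& 111011111
-----------
  011010000

Answer: 011010000 (208)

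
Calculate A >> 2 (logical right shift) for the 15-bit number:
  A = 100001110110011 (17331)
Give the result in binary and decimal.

Logical shift right by 2: drop the bottom 2 bit(s), prepend 2 zero(s) on the left.
  100001110110011  ->  keep [1000011101100], discard [11], prepend 00
= 001000011101100

Answer: 001000011101100 (4332)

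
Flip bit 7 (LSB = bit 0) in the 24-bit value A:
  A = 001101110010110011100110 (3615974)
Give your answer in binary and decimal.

Mask = 1 << 7 = 000000000000000010000000
Bit 7 of A is 1; XOR with the mask flips it to 0.
  001101110010110011100110
^ 000000000000000010000000
--------------------------
  001101110010110001100110

Answer: 001101110010110001100110 (3615846)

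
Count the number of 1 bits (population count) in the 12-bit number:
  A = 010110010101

010110010101
1-bits at positions (from bit 0 = LSB): 0, 2, 4, 7, 8, 10
Count = 6

Answer: 6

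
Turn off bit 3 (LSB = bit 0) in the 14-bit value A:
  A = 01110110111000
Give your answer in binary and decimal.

Mask = ~(1 << 3) = 11111111110111
Bit 3 of A is 1, so AND-ing with the mask clears it to 0.
  01110110111000
& 11111111110111
----------------
  01110110110000

Answer: 01110110110000 (7600)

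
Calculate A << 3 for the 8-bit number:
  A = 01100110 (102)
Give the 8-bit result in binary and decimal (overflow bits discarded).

Shift left by 3: drop the top 3 bit(s), append 3 zero(s) on the right.
  01100110  ->  discard [011], keep [00110], append 000
= 00110000

Answer: 00110000 (48)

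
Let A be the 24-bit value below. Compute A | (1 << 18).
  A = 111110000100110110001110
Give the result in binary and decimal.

Mask = 1 << 18 = 000001000000000000000000
Bit 18 of A is 0, so OR-ing with the mask flips it to 1.
  111110000100110110001110
| 000001000000000000000000
--------------------------
  111111000100110110001110

Answer: 111111000100110110001110 (16534926)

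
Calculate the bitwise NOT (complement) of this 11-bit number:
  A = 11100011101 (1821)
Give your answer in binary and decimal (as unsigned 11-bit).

Flip each bit (0->1, 1->0):
  11100011101
  00011100010

Answer: 00011100010 (226)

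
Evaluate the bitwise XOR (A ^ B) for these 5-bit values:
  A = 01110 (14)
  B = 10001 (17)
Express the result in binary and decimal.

Apply ^ to each column (1 where bits differ):
  01110
^ 10001
-------
  11111

Answer: 11111 (31)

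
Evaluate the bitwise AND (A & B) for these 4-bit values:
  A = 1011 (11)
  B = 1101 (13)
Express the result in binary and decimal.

Apply & to each column (1 only where both bits are 1):
  1011
& 1101
------
  1001

Answer: 1001 (9)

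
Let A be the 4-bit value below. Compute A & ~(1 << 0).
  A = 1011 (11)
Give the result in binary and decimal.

Mask = ~(1 << 0) = 1110
Bit 0 of A is 1, so AND-ing with the mask clears it to 0.
  1011
& 1110
------
  1010

Answer: 1010 (10)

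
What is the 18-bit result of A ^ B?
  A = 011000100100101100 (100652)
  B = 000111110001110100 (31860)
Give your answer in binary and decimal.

Apply ^ to each column (1 where bits differ):
  011000100100101100
^ 000111110001110100
--------------------
  011111010101011000

Answer: 011111010101011000 (128344)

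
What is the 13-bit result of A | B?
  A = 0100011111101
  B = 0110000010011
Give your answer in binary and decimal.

Apply | to each column (1 where either bit is 1):
  0100011111101
| 0110000010011
---------------
  0110011111111

Answer: 0110011111111 (3327)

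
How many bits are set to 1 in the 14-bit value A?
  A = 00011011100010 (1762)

00011011100010
1-bits at positions (from bit 0 = LSB): 1, 5, 6, 7, 9, 10
Count = 6

Answer: 6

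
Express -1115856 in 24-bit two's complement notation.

1. Binary of +1115856:  000100010000011011010000
2. Invert bits:     111011101111100100101111
3. Add 1:           111011101111100100110000

Answer: 111011101111100100110000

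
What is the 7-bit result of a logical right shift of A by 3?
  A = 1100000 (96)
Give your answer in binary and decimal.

Logical shift right by 3: drop the bottom 3 bit(s), prepend 3 zero(s) on the left.
  1100000  ->  keep [1100], discard [000], prepend 000
= 0001100

Answer: 0001100 (12)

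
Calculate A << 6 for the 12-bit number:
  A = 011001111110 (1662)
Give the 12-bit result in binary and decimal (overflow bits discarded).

Shift left by 6: drop the top 6 bit(s), append 6 zero(s) on the right.
  011001111110  ->  discard [011001], keep [111110], append 000000
= 111110000000

Answer: 111110000000 (3968)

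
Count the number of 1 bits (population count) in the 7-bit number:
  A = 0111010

0111010
1-bits at positions (from bit 0 = LSB): 1, 3, 4, 5
Count = 4

Answer: 4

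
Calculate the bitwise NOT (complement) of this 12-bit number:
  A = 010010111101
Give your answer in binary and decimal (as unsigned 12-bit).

Flip each bit (0->1, 1->0):
  010010111101
  101101000010

Answer: 101101000010 (2882)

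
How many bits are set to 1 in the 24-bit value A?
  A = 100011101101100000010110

100011101101100000010110
1-bits at positions (from bit 0 = LSB): 1, 2, 4, 11, 12, 14, 15, 17, 18, 19, 23
Count = 11

Answer: 11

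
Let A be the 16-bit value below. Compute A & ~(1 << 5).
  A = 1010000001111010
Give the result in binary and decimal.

Mask = ~(1 << 5) = 1111111111011111
Bit 5 of A is 1, so AND-ing with the mask clears it to 0.
  1010000001111010
& 1111111111011111
------------------
  1010000001011010

Answer: 1010000001011010 (41050)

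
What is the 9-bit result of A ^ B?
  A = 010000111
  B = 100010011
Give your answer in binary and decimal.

Apply ^ to each column (1 where bits differ):
  010000111
^ 100010011
-----------
  110010100

Answer: 110010100 (404)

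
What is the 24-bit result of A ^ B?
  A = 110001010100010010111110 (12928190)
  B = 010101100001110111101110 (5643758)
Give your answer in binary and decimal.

Apply ^ to each column (1 where bits differ):
  110001010100010010111110
^ 010101100001110111101110
--------------------------
  100100110101100101010000

Answer: 100100110101100101010000 (9656656)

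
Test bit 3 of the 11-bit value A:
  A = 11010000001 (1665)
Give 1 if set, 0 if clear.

Bit 3 is the 4th from the right.
  11010000001
         ^
That bit is 0.

Answer: 0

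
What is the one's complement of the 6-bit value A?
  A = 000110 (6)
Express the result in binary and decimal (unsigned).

Flip each bit (0->1, 1->0):
  000110
  111001

Answer: 111001 (57)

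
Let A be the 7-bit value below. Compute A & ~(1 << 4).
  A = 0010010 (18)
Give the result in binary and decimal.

Mask = ~(1 << 4) = 1101111
Bit 4 of A is 1, so AND-ing with the mask clears it to 0.
  0010010
& 1101111
---------
  0000010

Answer: 0000010 (2)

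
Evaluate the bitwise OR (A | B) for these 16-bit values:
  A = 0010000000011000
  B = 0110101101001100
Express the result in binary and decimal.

Apply | to each column (1 where either bit is 1):
  0010000000011000
| 0110101101001100
------------------
  0110101101011100

Answer: 0110101101011100 (27484)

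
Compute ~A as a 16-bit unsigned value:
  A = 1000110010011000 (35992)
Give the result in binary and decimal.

Flip each bit (0->1, 1->0):
  1000110010011000
  0111001101100111

Answer: 0111001101100111 (29543)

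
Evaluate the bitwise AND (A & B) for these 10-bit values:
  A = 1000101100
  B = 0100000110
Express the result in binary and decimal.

Apply & to each column (1 only where both bits are 1):
  1000101100
& 0100000110
------------
  0000000100

Answer: 0000000100 (4)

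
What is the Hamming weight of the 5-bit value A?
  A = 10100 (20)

10100
1-bits at positions (from bit 0 = LSB): 2, 4
Count = 2

Answer: 2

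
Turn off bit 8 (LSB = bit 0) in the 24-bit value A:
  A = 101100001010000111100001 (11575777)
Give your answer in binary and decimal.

Mask = ~(1 << 8) = 111111111111111011111111
Bit 8 of A is 1, so AND-ing with the mask clears it to 0.
  101100001010000111100001
& 111111111111111011111111
--------------------------
  101100001010000011100001

Answer: 101100001010000011100001 (11575521)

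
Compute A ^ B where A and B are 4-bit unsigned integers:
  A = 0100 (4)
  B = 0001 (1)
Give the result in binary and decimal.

Apply ^ to each column (1 where bits differ):
  0100
^ 0001
------
  0101

Answer: 0101 (5)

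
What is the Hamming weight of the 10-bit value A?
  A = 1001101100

1001101100
1-bits at positions (from bit 0 = LSB): 2, 3, 5, 6, 9
Count = 5

Answer: 5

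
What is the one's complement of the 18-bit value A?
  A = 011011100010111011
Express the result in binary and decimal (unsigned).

Flip each bit (0->1, 1->0):
  011011100010111011
  100100011101000100

Answer: 100100011101000100 (149316)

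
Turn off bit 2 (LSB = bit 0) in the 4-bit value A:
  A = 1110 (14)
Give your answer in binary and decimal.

Mask = ~(1 << 2) = 1011
Bit 2 of A is 1, so AND-ing with the mask clears it to 0.
  1110
& 1011
------
  1010

Answer: 1010 (10)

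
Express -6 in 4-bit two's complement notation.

1. Binary of +6:  0110
2. Invert bits:     1001
3. Add 1:           1010

Answer: 1010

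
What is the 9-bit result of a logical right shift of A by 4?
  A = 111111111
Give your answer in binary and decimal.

Logical shift right by 4: drop the bottom 4 bit(s), prepend 4 zero(s) on the left.
  111111111  ->  keep [11111], discard [1111], prepend 0000
= 000011111

Answer: 000011111 (31)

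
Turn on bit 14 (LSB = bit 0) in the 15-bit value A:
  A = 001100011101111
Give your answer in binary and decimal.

Mask = 1 << 14 = 100000000000000
Bit 14 of A is 0, so OR-ing with the mask flips it to 1.
  001100011101111
| 100000000000000
-----------------
  101100011101111

Answer: 101100011101111 (22767)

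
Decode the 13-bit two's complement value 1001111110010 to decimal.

MSB is 1, so the value is negative. Find the magnitude:
1. Invert bits:  0110000001101
2. Add 1:        0110000001110  = 3086
3. Apply sign:   -3086

Answer: -3086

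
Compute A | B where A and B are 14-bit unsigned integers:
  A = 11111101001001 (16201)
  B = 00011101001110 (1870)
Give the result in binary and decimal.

Apply | to each column (1 where either bit is 1):
  11111101001001
| 00011101001110
----------------
  11111101001111

Answer: 11111101001111 (16207)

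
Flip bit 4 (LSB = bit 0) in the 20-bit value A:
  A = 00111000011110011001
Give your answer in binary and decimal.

Mask = 1 << 4 = 00000000000000010000
Bit 4 of A is 1; XOR with the mask flips it to 0.
  00111000011110011001
^ 00000000000000010000
----------------------
  00111000011110001001

Answer: 00111000011110001001 (231305)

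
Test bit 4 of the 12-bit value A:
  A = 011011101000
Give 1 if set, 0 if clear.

Bit 4 is the 5th from the right.
  011011101000
         ^
That bit is 0.

Answer: 0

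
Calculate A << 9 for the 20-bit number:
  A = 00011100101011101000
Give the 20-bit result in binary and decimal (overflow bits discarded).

Shift left by 9: drop the top 9 bit(s), append 9 zero(s) on the right.
  00011100101011101000  ->  discard [000111001], keep [01011101000], append 000000000
= 01011101000000000000

Answer: 01011101000000000000 (380928)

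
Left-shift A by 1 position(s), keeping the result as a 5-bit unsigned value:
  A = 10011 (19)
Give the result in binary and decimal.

Shift left by 1: drop the top 1 bit(s), append 1 zero(s) on the right.
  10011  ->  discard [1], keep [0011], append 0
= 00110

Answer: 00110 (6)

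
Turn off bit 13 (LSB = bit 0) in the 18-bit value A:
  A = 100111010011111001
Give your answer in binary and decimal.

Mask = ~(1 << 13) = 111101111111111111
Bit 13 of A is 1, so AND-ing with the mask clears it to 0.
  100111010011111001
& 111101111111111111
--------------------
  100101010011111001

Answer: 100101010011111001 (152825)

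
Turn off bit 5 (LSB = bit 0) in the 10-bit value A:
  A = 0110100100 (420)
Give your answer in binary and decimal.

Mask = ~(1 << 5) = 1111011111
Bit 5 of A is 1, so AND-ing with the mask clears it to 0.
  0110100100
& 1111011111
------------
  0110000100

Answer: 0110000100 (388)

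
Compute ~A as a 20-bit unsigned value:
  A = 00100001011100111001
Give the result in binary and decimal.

Flip each bit (0->1, 1->0):
  00100001011100111001
  11011110100011000110

Answer: 11011110100011000110 (911558)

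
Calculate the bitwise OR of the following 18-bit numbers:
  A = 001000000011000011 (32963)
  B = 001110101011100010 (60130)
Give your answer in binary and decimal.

Apply | to each column (1 where either bit is 1):
  001000000011000011
| 001110101011100010
--------------------
  001110101011100011

Answer: 001110101011100011 (60131)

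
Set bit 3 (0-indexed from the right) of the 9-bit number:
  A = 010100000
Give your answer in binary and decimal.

Mask = 1 << 3 = 000001000
Bit 3 of A is 0, so OR-ing with the mask flips it to 1.
  010100000
| 000001000
-----------
  010101000

Answer: 010101000 (168)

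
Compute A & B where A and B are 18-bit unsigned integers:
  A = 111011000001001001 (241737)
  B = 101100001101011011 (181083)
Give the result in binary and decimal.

Apply & to each column (1 only where both bits are 1):
  111011000001001001
& 101100001101011011
--------------------
  101000000001001001

Answer: 101000000001001001 (163913)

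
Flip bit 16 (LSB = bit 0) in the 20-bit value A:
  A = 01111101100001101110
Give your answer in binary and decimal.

Mask = 1 << 16 = 00010000000000000000
Bit 16 of A is 1; XOR with the mask flips it to 0.
  01111101100001101110
^ 00010000000000000000
----------------------
  01101101100001101110

Answer: 01101101100001101110 (448622)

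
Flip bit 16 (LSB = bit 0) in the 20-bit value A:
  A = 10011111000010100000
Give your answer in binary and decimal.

Mask = 1 << 16 = 00010000000000000000
Bit 16 of A is 1; XOR with the mask flips it to 0.
  10011111000010100000
^ 00010000000000000000
----------------------
  10001111000010100000

Answer: 10001111000010100000 (585888)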